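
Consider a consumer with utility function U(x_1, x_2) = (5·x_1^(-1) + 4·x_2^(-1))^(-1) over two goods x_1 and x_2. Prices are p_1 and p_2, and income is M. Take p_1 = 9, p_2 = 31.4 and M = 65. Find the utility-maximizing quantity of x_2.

From the CES first-order condition, (5/4)·(x_2/x_1)^(2) = p_1/p_2.
Hence x_2/x_1 = ((4/5)·p_1/p_2)^(1/(2)), i.e. raised to the 0.5 power.
Substitute x_2 = (x_2/x_1)·x_1 into the budget: x_1* = M/(p_1 + p_2·(x_2/x_1)).
Numerically x_2/x_1 = 0.478852, so x_1* = 65/(9 + 31.4·0.478852) = 2.7043 and x_2* = 0.478852·2.7043 = 1.295.

x_2* = 1.295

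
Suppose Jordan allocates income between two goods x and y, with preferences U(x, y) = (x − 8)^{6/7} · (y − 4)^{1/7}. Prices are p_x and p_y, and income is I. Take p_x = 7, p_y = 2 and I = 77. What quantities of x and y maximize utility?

x* = 9.5918, y* = 4.9286

Substituting into the budget: x* = 8 + 6/7·(I − 8·p_x − 4·p_y)/p_x, and y* = 4 + 1/7·(…)/p_y.
Discretionary income = 77 − 8·7 − 4·2 = 13; x* = 8 + 6/7·13/7 = 9.5918; y* = 4 + 1/7·13/2 = 4.9286.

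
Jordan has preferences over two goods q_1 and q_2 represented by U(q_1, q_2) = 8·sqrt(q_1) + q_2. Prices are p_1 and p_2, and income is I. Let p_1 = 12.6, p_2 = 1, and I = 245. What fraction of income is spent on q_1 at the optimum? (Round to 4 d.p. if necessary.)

share on q_1 = 0.0052

Solve: √q_1 = 4·p_2/p_1, so q_1*(p_1,p_2) = (4·p_2/p_1)², and q_2* = (I − p_1·q_1*)/p_2.
Plugging in: q_1* = (4·1/12.6)² = 0.1008, q_2* = 243.7302.
Expenditure on q_1: 12.6·0.1008 = 1.2698; share = 0.0052.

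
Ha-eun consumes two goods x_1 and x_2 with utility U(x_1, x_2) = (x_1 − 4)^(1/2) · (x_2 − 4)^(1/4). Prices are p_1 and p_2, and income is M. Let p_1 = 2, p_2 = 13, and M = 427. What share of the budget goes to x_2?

Substituting into the budget: x_1* = 4 + 2/3·(M − 4·p_1 − 4·p_2)/p_1, and x_2* = 4 + 1/3·(…)/p_2.
Discretionary income = 427 − 4·2 − 4·13 = 367; x_1* = 4 + 2/3·367/2 = 126.3333; x_2* = 4 + 1/3·367/13 = 13.4103.
Expenditure on x_2: 13·13.4103 = 174.3333; share = 0.4083.

share on x_2 = 0.4083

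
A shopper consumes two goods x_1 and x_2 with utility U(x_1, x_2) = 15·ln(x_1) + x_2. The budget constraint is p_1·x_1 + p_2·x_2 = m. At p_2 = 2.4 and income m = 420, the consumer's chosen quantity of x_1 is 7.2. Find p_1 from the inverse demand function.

MU_x_1 = 15/x_1, MU_x_2 = 1. Tangency: 15/x_1 = p_1/p_2.
So x_1*(p_1,p_2) = 15·p_2/p_1, independent of income; and x_2* = (m − 15·p_2)/p_2.
Set x_1* = 7.2 in the demand function and solve for p_1: p_1 = 5.

p_1 = 5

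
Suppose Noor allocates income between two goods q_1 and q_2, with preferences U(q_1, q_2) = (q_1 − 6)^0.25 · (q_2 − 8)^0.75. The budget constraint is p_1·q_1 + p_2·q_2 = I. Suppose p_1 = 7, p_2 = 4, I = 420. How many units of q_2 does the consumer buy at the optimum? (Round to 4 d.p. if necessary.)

After buying the subsistence bundle (6, 8), a share 0.25 of the remaining income goes to q_1: q_1* = 6 + 0.25·(I − 6p_1 − 8p_2)/p_1.
Discretionary income = 420 − 6·7 − 8·4 = 346; q_2* = 8 + 0.75·346/4 = 72.875.

q_2* = 72.875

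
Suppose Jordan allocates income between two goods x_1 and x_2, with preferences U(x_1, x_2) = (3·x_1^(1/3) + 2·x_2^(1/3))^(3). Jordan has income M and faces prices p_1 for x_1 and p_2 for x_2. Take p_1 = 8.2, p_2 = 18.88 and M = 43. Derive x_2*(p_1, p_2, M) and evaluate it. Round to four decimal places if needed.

x_2* = 0.6013

Numerically x_2/x_1 = 0.155805, so x_1* = 43/(8.2 + 18.88·0.155805) = 3.8594 and x_2* = 0.155805·3.8594 = 0.6013.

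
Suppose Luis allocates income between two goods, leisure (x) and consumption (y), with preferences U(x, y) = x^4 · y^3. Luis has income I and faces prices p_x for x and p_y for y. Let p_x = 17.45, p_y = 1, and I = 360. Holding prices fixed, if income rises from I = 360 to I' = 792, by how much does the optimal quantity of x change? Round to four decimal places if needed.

Δx* = 14.1465

The MRS is (4/3)·y/x. Set MRS = p_x/p_y.
Rearranging, p_y·y = (3/4)·p_x·x. Substituting into the budget gives p_x·x·(1 + (3/4)) = I.
Demand: x*(p_x,p_y,I) = 4/7·I/p_x and y* = 3/7·I/p_y.
At p_x=17.45, p_y=1, I=360: x* = 4/7·360/17.45 = 11.7888.
At I' = 792: x* = 25.9353. Change: 25.9353 − 11.7888 = 14.1465.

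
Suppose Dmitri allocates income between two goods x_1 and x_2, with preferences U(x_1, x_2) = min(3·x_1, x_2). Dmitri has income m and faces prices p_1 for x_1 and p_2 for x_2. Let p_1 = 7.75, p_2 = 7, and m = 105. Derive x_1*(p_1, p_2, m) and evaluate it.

Leontief preferences: the optimum is at the kink where x_1/1 = x_2/3, i.e. x_2 = 3·x_1.
Budget: p_1·x_1 + p_2·3·x_1 = m, so (p_1 + 3·p_2)·x_1 = m.
Demand: x_1*(p_1,p_2,m) = m/(p_1 + 3·p_2), x_2* = 3·m/(p_1 + 3·p_2).
Here 7.75 + 3·7 = 28.75, giving x_1* = 3.6522.

x_1* = 3.6522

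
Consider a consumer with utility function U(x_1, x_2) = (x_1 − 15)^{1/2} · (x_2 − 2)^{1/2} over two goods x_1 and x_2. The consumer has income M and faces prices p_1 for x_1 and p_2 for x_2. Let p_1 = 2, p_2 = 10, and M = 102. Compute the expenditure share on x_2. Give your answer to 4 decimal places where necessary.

share on x_2 = 0.451

Let x_1' = x_1−15, x_2' = x_2−2. MRS = x_2'/x_1' = p_1/p_2.
After buying the subsistence bundle (15, 2), a share 0.5 of the remaining income goes to x_1: x_1* = 15 + 0.5·(M − 15p_1 − 2p_2)/p_1.
Discretionary income = 102 − 15·2 − 2·10 = 52; x_1* = 15 + 0.5·52/2 = 28; x_2* = 2 + 0.5·52/10 = 4.6.
Expenditure on x_2: 10·4.6 = 46; share = 0.451.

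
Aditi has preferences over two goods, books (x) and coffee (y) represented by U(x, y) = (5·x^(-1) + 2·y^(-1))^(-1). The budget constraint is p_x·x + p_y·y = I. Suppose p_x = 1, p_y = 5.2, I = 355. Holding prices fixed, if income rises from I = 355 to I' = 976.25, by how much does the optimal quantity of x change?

Δx* = 254.3792

MRS = MU_x/MU_y = (5/2)·(y/x)^(2). Set equal to p_x/p_y.
Hence y/x = ((2/5)·p_x/p_y)^(1/(2)), i.e. raised to the 0.5 power.
Substitute y = (y/x)·x into the budget: x* = I/(p_x + p_y·(y/x)).
Numerically y/x = 0.27735, so x* = 355/(1 + 5.2·0.27735) = 145.3595.
At I' = 976.25: x* = 399.7387. Change: 399.7387 − 145.3595 = 254.3792.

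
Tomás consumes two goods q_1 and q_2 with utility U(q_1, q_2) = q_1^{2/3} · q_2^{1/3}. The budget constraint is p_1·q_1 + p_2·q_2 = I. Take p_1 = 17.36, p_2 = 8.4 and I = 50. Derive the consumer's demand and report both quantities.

q_1* = 1.9201, q_2* = 1.9841

Tangency: MRS = 2·q_2/q_1 = p_1/p_2.
Rearranging, p_2·q_2 = (1/2)·p_1·q_1. Substituting into the budget gives p_1·q_1·(1 + (1/2)) = I.
Demand: q_1*(p_1,p_2,I) = 2/3·I/p_1 and q_2* = 1/3·I/p_2.
At p_1=17.36, p_2=8.4, I=50: q_1* = 2/3·50/17.36 = 1.9201, q_2* = 1.9841.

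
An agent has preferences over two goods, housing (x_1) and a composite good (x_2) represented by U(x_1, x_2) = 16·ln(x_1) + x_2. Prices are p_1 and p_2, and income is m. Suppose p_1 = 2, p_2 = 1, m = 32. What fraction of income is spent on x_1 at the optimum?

MU_x_1 = 16/x_1, MU_x_2 = 1. Tangency: 16/x_1 = p_1/p_2.
So x_1*(p_1,p_2) = 16·p_2/p_1, independent of income; and x_2* = (m − 16·p_2)/p_2.
At the given prices: x_1* = 16·1/2 = 8, and x_2* = 16.
Expenditure on x_1: 2·8 = 16; share = 0.5.

share on x_1 = 0.5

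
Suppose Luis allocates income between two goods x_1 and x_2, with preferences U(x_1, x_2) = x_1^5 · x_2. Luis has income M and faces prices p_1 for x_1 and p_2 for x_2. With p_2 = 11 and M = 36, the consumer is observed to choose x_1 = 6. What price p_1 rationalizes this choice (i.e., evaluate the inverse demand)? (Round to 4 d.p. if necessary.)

MU_x_1/MU_x_2 = (5·x_2)/(x_1); tangency sets this equal to p_1/p_2.
Rearranging, p_2·x_2 = (1/5)·p_1·x_1. Substituting into the budget gives p_1·x_1·(1 + (1/5)) = M.
Demand: x_1*(p_1,p_2,M) = 5/6·M/p_1 and x_2* = 1/6·M/p_2.
Set x_1* = 6 in the demand function and solve for p_1: p_1 = 5.

p_1 = 5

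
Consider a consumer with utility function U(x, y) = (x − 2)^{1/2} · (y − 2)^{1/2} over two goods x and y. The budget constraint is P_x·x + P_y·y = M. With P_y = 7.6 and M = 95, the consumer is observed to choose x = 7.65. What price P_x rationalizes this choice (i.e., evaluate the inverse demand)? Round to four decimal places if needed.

P_x = 6

MRS = (y−2)/(x−2). Tangency with P_x/P_y gives y−2 = (P_x/P_y)·(x−2).
After buying the subsistence bundle (2, 2), a share 0.5 of the remaining income goes to x: x* = 2 + 0.5·(M − 2P_x − 2P_y)/P_x.
Set x* = 7.65 in the demand function and solve for P_x: P_x = 6.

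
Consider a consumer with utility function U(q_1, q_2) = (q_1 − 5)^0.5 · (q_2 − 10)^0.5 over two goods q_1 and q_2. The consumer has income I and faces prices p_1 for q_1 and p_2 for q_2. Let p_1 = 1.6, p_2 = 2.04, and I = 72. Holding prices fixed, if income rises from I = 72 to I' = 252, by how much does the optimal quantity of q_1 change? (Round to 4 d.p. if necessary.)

This is Cobb-Douglas in (q_1−5, q_2−10): tangency gives 0.5·p_2·(q_2−10) = 0.5·p_1·(q_1−5).
Substituting into the budget: q_1* = 5 + 0.5·(I − 5·p_1 − 10·p_2)/p_1, and q_2* = 10 + 0.5·(…)/p_2.
Discretionary income = 72 − 5·1.6 − 10·2.04 = 43.6; q_1* = 5 + 0.5·43.6/1.6 = 18.625.
At I' = 252: q_1* = 74.875. Change: 74.875 − 18.625 = 56.25.

Δq_1* = 56.25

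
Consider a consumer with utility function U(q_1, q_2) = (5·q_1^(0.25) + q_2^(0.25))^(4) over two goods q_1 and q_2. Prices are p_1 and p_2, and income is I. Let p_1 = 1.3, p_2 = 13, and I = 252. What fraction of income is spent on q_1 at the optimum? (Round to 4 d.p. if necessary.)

From the CES first-order condition, 5·(q_2/q_1)^(0.75) = p_1/p_2.
Solve for the ratio: q_2/q_1 = [(1/5)·p_1/p_2]^(4/3).
Substitute q_2 = (q_2/q_1)·q_1 into the budget: q_1* = I/(p_1 + p_2·(q_2/q_1)).
Numerically q_2/q_1 = 0.005429, so q_1* = 252/(1.3 + 13·0.005429) = 183.8645 and q_2* = 0.005429·183.8645 = 0.9982.
Expenditure on q_1: 1.3·183.8645 = 239.0238; share = 0.9485.

share on q_1 = 0.9485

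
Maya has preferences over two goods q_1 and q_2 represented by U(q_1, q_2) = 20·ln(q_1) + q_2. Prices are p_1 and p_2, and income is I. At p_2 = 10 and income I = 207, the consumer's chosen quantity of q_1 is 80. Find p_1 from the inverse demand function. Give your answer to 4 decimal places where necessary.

Set MRS = p_1/p_2: (20/q_1)/1 = p_1/p_2.
So q_1*(p_1,p_2) = 20·p_2/p_1, independent of income; and q_2* = (I − 20·p_2)/p_2.
Set q_1* = 80 in the demand function and solve for p_1: p_1 = 2.5.

p_1 = 2.5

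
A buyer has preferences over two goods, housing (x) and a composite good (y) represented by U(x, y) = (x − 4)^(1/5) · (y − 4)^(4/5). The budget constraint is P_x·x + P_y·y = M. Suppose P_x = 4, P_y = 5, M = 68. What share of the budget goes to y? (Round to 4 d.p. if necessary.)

share on y = 0.6706

MRS = (1/4)·(y−4)/(x−4). Tangency with P_x/P_y gives y−4 = 4·(P_x/P_y)·(x−4).
After buying the subsistence bundle (4, 4), a share 0.2 of the remaining income goes to x: x* = 4 + 0.2·(M − 4P_x − 4P_y)/P_x.
Discretionary income = 68 − 4·4 − 4·5 = 32; x* = 4 + 0.2·32/4 = 5.6; y* = 4 + 0.8·32/5 = 9.12.
Expenditure on y: 5·9.12 = 45.6; share = 0.6706.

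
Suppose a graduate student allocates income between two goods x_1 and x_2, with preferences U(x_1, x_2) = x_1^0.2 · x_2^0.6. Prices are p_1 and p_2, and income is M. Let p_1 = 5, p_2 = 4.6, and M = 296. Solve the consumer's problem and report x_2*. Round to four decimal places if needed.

Demand: x_1*(p_1,p_2,M) = 0.25·M/p_1 and x_2* = 0.75·M/p_2.
At p_1=5, p_2=4.6, M=296: x_2* = 0.75·296/4.6 = 48.2609.

x_2* = 48.2609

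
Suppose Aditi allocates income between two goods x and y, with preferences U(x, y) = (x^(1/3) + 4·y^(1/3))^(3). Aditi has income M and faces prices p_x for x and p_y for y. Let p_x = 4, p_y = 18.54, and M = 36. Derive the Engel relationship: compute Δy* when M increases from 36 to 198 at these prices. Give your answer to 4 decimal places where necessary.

With the ratio pinned down, the budget gives x* = M/(p_x + p_y·(y/x)) and y* = (y/x)·x*.
Numerically y/x = 0.801706, so x* = 36/(4 + 18.54·0.801706) = 1.9084 and y* = 0.801706·1.9084 = 1.53.
At M' = 198: y* = 8.415. Change: 8.415 − 1.53 = 6.885.

Δy* = 6.885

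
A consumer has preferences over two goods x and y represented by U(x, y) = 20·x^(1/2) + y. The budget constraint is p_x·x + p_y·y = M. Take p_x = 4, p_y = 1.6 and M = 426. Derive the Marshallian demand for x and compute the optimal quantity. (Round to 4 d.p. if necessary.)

Utility is quasi-linear in y; the FOC for x is 10/√x = p_x/p_y.
Thus x* = (10·p_y/p_x)² — independent of M — with the rest of income spent on y.
Plugging in: x* = (10·1.6/4)² = 16.

x* = 16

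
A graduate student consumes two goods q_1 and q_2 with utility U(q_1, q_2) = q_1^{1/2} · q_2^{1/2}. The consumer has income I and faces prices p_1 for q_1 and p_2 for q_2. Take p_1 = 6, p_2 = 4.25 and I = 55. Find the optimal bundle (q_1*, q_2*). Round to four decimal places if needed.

q_1* = 4.5833, q_2* = 6.4706

Tangency: MRS = q_2/q_1 = p_1/p_2.
Rearranging, p_2·q_2 = p_1·q_1. Substituting into the budget gives p_1·q_1·(1 + 1) = I.
Demand: q_1*(p_1,p_2,I) = 0.5·I/p_1 and q_2* = 0.5·I/p_2.
At p_1=6, p_2=4.25, I=55: q_1* = 0.5·55/6 = 4.5833, q_2* = 6.4706.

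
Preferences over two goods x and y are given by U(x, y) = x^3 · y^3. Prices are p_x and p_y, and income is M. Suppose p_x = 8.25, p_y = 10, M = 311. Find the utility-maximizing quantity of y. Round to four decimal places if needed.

y* = 15.55

Demand: x*(p_x,p_y,M) = 0.5·M/p_x and y* = 0.5·M/p_y.
At p_x=8.25, p_y=10, M=311: y* = 0.5·311/10 = 15.55.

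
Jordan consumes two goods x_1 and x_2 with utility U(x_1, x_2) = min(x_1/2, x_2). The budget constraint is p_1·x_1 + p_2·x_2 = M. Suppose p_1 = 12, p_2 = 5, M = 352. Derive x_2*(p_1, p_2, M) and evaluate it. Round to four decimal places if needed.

With perfect complements, no substitution: consume in ratio x_1:x_2 = 2:1.
Budget: p_1·x_1 + p_2·(1/2)·x_1 = M, so (2·p_1 + p_2)·x_1 = 2·M.
Demand: x_1*(p_1,p_2,M) = 2·M/(2·p_1 + p_2), x_2* = M/(2·p_1 + p_2).
Here 2·12 + 5 = 29, giving x_2* = 12.1379.

x_2* = 12.1379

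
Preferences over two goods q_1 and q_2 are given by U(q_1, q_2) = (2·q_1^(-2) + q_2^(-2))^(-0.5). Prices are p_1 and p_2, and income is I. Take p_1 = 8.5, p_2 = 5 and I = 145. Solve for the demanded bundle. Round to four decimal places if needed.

MU_q_1 ∝ 2·q_1^(-3), MU_q_2 ∝ q_2^(-3), so MRS = 2·(q_2/q_1)^(3) = p_1/p_2.
Hence q_2/q_1 = ((1/2)·p_1/p_2)^(1/(3)), i.e. raised to the 1/3 power.
Substitute q_2 = (q_2/q_1)·q_1 into the budget: q_1* = I/(p_1 + p_2·(q_2/q_1)).
Numerically q_2/q_1 = 0.947268, so q_1* = 145/(8.5 + 5·0.947268) = 10.9547 and q_2* = 0.947268·10.9547 = 10.377.

q_1* = 10.9547, q_2* = 10.377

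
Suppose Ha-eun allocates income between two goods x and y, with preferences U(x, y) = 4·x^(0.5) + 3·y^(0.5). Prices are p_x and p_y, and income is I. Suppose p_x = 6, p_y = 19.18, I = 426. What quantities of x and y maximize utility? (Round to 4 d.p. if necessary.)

With the ratio pinned down, the budget gives x* = I/(p_x + p_y·(y/x)) and y* = (y/x)·x*.
Numerically y/x = 0.055046, so x* = 426/(6 + 19.18·0.055046) = 60.376 and y* = 0.055046·60.376 = 3.3235.

x* = 60.376, y* = 3.3235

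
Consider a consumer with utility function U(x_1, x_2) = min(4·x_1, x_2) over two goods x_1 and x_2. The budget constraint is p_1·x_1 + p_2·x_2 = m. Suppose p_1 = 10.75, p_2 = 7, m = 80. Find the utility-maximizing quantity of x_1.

With perfect complements, no substitution: consume in ratio x_1:x_2 = 1:4.
Budget: p_1·x_1 + p_2·4·x_1 = m, so (p_1 + 4·p_2)·x_1 = m.
Demand: x_1*(p_1,p_2,m) = m/(p_1 + 4·p_2), x_2* = 4·m/(p_1 + 4·p_2).
Here 10.75 + 4·7 = 38.75, giving x_1* = 2.0645.

x_1* = 2.0645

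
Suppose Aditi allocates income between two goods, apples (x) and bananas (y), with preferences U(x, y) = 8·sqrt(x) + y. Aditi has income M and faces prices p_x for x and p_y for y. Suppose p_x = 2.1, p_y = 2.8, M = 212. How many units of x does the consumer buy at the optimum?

Plugging in: x* = (4·2.8/2.1)² = 28.4444.

x* = 28.4444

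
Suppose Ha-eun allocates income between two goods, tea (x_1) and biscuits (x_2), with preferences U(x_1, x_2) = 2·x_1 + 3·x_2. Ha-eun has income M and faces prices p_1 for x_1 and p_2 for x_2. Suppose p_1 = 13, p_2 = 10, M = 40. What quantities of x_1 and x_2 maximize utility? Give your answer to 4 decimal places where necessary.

Perfect substitutes: compare marginal utility per dollar. 2/p_1 vs 3/p_2 → 0.1538 vs 0.3.
x_2 gives more utility per dollar, so spend all income on x_2: x_2* = M/p_2, x_1* = 0.
Numerically: x_1* = 0, x_2* = 4.

x_1* = 0, x_2* = 4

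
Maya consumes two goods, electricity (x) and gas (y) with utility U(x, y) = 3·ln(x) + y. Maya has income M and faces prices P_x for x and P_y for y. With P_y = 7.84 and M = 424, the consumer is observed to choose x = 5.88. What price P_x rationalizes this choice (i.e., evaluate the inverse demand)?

Set MRS = P_x/P_y: (3/x)/1 = P_x/P_y.
So x*(P_x,P_y) = 3·P_y/P_x, independent of income; and y* = (M − 3·P_y)/P_y.
Set x* = 5.88 in the demand function and solve for P_x: P_x = 4.

P_x = 4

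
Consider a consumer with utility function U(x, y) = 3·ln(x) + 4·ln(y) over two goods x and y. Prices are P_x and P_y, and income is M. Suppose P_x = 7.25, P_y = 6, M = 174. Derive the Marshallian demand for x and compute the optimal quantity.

Demand: x*(P_x,P_y,M) = 3/7·M/P_x and y* = 4/7·M/P_y.
At P_x=7.25, P_y=6, M=174: x* = 3/7·174/7.25 = 10.2857.

x* = 10.2857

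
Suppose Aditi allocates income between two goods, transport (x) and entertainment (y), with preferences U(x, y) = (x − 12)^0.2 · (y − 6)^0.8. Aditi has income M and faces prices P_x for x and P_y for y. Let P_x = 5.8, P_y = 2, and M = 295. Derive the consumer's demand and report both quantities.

This is Cobb-Douglas in (x−12, y−6): tangency gives 0.2·P_y·(y−6) = 0.8·P_x·(x−12).
Substituting into the budget: x* = 12 + 0.2·(M − 12·P_x − 6·P_y)/P_x, and y* = 6 + 0.8·(…)/P_y.
Discretionary income = 295 − 12·5.8 − 6·2 = 213.4; x* = 12 + 0.2·213.4/5.8 = 19.3586; y* = 6 + 0.8·213.4/2 = 91.36.

x* = 19.3586, y* = 91.36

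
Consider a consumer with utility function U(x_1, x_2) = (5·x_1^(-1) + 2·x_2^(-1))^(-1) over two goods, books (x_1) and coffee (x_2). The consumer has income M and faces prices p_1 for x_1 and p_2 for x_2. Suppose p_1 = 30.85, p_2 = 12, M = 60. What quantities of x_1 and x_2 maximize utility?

MRS = MU_x_1/MU_x_2 = (5/2)·(x_2/x_1)^(2). Set equal to p_1/p_2.
Solve for the ratio: x_2/x_1 = [(2/5)·p_1/p_2]^(0.5).
Substitute x_2 = (x_2/x_1)·x_1 into the budget: x_1* = M/(p_1 + p_2·(x_2/x_1)).
Numerically x_2/x_1 = 1.014068, so x_1* = 60/(30.85 + 12·1.014068) = 1.3947 and x_2* = 1.014068·1.3947 = 1.4144.

x_1* = 1.3947, x_2* = 1.4144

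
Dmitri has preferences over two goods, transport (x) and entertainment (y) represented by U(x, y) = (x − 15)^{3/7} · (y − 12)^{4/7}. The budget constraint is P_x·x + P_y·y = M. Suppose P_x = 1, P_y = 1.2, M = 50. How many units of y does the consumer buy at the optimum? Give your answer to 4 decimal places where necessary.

Let x' = x−15, y' = y−12. MRS = (3/4)·y'/x' = P_x/P_y.
Substituting into the budget: x* = 15 + 3/7·(M − 15·P_x − 12·P_y)/P_x, and y* = 12 + 4/7·(…)/P_y.
Discretionary income = 50 − 15·1 − 12·1.2 = 20.6; y* = 12 + 4/7·20.6/1.2 = 21.8095.

y* = 21.8095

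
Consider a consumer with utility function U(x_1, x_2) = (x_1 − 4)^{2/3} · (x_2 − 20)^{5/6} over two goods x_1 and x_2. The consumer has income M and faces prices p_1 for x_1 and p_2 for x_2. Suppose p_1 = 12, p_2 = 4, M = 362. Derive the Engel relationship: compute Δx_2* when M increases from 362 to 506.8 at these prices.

MRS = (4/5)·(x_2−20)/(x_1−4). Tangency with p_1/p_2 gives x_2−20 = (5/4)·(p_1/p_2)·(x_1−4).
After buying the subsistence bundle (4, 20), a share 4/9 of the remaining income goes to x_1: x_1* = 4 + 4/9·(M − 4p_1 − 20p_2)/p_1.
Discretionary income = 362 − 4·12 − 20·4 = 234; x_2* = 20 + 5/9·234/4 = 52.5.
At M' = 506.8: x_2* = 72.6111. Change: 72.6111 − 52.5 = 20.1111.

Δx_2* = 20.1111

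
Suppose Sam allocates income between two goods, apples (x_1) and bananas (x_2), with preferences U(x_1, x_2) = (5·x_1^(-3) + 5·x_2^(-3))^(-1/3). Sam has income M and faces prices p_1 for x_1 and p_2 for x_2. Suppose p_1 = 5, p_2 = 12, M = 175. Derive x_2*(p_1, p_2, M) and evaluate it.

MU_x_1 ∝ 5·x_1^(-4), MU_x_2 ∝ 5·x_2^(-4), so MRS = (x_2/x_1)^(4) = p_1/p_2.
Solve for the ratio: x_2/x_1 = [p_1/p_2]^(0.25).
Substitute x_2 = (x_2/x_1)·x_1 into the budget: x_1* = M/(p_1 + p_2·(x_2/x_1)).
Numerically x_2/x_1 = 0.803428, so x_1* = 175/(5 + 12·0.803428) = 11.9526 and x_2* = 0.803428·11.9526 = 9.6031.

x_2* = 9.6031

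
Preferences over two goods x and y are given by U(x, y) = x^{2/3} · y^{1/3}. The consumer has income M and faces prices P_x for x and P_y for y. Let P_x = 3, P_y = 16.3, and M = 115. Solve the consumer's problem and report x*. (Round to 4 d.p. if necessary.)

Tangency: MRS = 2·y/x = P_x/P_y.
So 2/3·P_y·y = 1/3·P_x·x; combined with the budget, a share 2/3 of income goes to x.
Demand: x*(P_x,P_y,M) = 2/3·M/P_x and y* = 1/3·M/P_y.
At P_x=3, P_y=16.3, M=115: x* = 2/3·115/3 = 25.5556.

x* = 25.5556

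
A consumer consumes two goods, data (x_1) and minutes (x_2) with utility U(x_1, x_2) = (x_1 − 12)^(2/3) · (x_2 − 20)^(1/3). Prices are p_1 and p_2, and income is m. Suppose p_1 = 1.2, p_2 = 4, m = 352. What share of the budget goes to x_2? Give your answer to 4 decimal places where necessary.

share on x_2 = 0.4712

Let x_1' = x_1−12, x_2' = x_2−20. MRS = 2·x_2'/x_1' = p_1/p_2.
After buying the subsistence bundle (12, 20), a share 2/3 of the remaining income goes to x_1: x_1* = 12 + 2/3·(m − 12p_1 − 20p_2)/p_1.
Discretionary income = 352 − 12·1.2 − 20·4 = 257.6; x_1* = 12 + 2/3·257.6/1.2 = 155.1111; x_2* = 20 + 1/3·257.6/4 = 41.4667.
Expenditure on x_2: 4·41.4667 = 165.8667; share = 0.4712.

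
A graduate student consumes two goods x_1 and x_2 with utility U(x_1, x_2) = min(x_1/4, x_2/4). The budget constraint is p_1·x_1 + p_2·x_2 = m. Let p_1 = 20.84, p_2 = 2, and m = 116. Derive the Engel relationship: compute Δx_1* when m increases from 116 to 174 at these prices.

With perfect complements, no substitution: consume in ratio x_1:x_2 = 4:4.
Budget: p_1·x_1 + p_2·x_1 = m, so (4·p_1 + 4·p_2)·x_1 = 4·m.
Demand: x_1*(p_1,p_2,m) = 4·m/(4·p_1 + 4·p_2), x_2* = 4·m/(4·p_1 + 4·p_2).
Here 4·20.84 + 4·2 = 91.36, giving x_1* = 5.0788.
At m' = 174: x_1* = 7.6182. Change: 7.6182 − 5.0788 = 2.5394.

Δx_1* = 2.5394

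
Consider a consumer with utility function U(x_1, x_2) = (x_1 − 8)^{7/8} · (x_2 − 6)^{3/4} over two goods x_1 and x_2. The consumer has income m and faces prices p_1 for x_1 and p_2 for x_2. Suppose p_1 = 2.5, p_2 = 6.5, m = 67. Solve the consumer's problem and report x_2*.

Substituting into the budget: x_1* = 8 + 7/13·(m − 8·p_1 − 6·p_2)/p_1, and x_2* = 6 + 6/13·(…)/p_2.
Discretionary income = 67 − 8·2.5 − 6·6.5 = 8; x_2* = 6 + 6/13·8/6.5 = 6.568.

x_2* = 6.568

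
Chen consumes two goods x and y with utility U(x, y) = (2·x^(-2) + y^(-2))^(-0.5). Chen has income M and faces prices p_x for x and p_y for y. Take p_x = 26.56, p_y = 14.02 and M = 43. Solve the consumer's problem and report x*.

With the ratio pinned down, the budget gives x* = M/(p_x + p_y·(y/x)) and y* = (y/x)·x*.
Numerically y/x = 0.982087, so x* = 43/(26.56 + 14.02·0.982087) = 1.0662.

x* = 1.0662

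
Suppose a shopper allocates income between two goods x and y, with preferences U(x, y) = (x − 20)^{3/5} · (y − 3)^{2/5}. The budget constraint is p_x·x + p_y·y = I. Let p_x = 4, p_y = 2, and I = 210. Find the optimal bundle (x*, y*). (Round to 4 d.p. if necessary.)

This is Cobb-Douglas in (x−20, y−3): tangency gives 0.6·p_y·(y−3) = 0.4·p_x·(x−20).
After buying the subsistence bundle (20, 3), a share 0.6 of the remaining income goes to x: x* = 20 + 0.6·(I − 20p_x − 3p_y)/p_x.
Discretionary income = 210 − 20·4 − 3·2 = 124; x* = 20 + 0.6·124/4 = 38.6; y* = 3 + 0.4·124/2 = 27.8.

x* = 38.6, y* = 27.8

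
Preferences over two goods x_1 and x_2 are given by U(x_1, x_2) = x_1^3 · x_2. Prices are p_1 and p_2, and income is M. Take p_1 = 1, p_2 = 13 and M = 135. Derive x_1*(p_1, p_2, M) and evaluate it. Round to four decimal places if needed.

x_1* = 101.25

The MRS is 3·x_2/x_1. Set MRS = p_1/p_2.
Rearranging, p_2·x_2 = (1/3)·p_1·x_1. Substituting into the budget gives p_1·x_1·(1 + (1/3)) = M.
Demand: x_1*(p_1,p_2,M) = 0.75·M/p_1 and x_2* = 0.25·M/p_2.
At p_1=1, p_2=13, M=135: x_1* = 0.75·135/1 = 101.25.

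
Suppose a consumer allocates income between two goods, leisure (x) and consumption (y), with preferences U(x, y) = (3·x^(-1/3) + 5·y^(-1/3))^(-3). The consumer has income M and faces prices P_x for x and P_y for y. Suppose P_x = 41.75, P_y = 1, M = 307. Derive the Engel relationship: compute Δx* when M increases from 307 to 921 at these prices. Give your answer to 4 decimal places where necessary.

With the ratio pinned down, the budget gives x* = M/(P_x + P_y·(y/x)) and y* = (y/x)·x*.
Numerically y/x = 24.092337, so x* = 307/(41.75 + 1·24.092337) = 4.6627.
At M' = 921: x* = 13.988. Change: 13.988 − 4.6627 = 9.3253.

Δx* = 9.3253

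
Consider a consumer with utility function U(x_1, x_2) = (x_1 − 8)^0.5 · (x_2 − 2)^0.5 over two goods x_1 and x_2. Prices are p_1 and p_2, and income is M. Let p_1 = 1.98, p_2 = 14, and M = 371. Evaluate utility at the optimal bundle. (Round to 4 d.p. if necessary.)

This is Cobb-Douglas in (x_1−8, x_2−2): tangency gives 0.5·p_2·(x_2−2) = 0.5·p_1·(x_1−8).
Substituting into the budget: x_1* = 8 + 0.5·(M − 8·p_1 − 2·p_2)/p_1, and x_2* = 2 + 0.5·(…)/p_2.
Discretionary income = 371 − 8·1.98 − 2·14 = 327.16; x_1* = 8 + 0.5·327.16/1.98 = 90.6162; x_2* = 2 + 0.5·327.16/14 = 13.6843.
Utility at the optimum: U(90.6162, 13.6843) = 31.0695.

V = 31.0695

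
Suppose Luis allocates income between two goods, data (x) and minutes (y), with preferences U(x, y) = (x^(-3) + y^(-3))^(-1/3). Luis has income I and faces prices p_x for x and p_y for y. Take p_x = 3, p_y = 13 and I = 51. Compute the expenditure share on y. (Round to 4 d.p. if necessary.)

From the CES first-order condition, (y/x)^(4) = p_x/p_y.
Hence y/x = (p_x/p_y)^(1/(4)), i.e. raised to the 0.25 power.
With the ratio pinned down, the budget gives x* = I/(p_x + p_y·(y/x)) and y* = (y/x)·x*.
Numerically y/x = 0.693098, so x* = 51/(3 + 13·0.693098) = 4.2464 and y* = 0.693098·4.2464 = 2.9431.
Expenditure on y: 13·2.9431 = 38.2609; share = 0.7502.

share on y = 0.7502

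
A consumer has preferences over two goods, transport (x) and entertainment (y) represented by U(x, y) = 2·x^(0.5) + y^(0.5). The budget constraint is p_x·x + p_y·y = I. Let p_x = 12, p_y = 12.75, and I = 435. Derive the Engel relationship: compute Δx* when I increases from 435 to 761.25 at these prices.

MRS = MU_x/MU_y = 2·(y/x)^(0.5). Set equal to p_x/p_y.
Solve for the ratio: y/x = [(1/2)·p_x/p_y]^(2).
With the ratio pinned down, the budget gives x* = I/(p_x + p_y·(y/x)) and y* = (y/x)·x*.
Numerically y/x = 0.221453, so x* = 435/(12 + 12.75·0.221453) = 29.3452.
At I' = 761.25: x* = 51.3542. Change: 51.3542 − 29.3452 = 22.0089.

Δx* = 22.0089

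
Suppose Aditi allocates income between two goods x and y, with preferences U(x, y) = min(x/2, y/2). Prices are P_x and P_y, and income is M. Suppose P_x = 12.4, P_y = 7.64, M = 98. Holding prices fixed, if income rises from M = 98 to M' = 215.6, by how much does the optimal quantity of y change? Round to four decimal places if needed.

Here 2·12.4 + 2·7.64 = 40.08, giving y* = 4.8902.
At M' = 215.6: y* = 10.7585. Change: 10.7585 − 4.8902 = 5.8683.

Δy* = 5.8683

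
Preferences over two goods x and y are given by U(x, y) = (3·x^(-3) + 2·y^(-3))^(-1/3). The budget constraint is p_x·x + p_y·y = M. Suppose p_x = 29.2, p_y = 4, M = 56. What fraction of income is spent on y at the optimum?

From the CES first-order condition, (3/2)·(y/x)^(4) = p_x/p_y.
Solve for the ratio: y/x = [(2/3)·p_x/p_y]^(0.25).
With the ratio pinned down, the budget gives x* = M/(p_x + p_y·(y/x)) and y* = (y/x)·x*.
Numerically y/x = 1.485279, so x* = 56/(29.2 + 4·1.485279) = 1.5936 and y* = 1.485279·1.5936 = 2.3669.
Expenditure on y: 4·2.3669 = 9.4676; share = 0.1691.

share on y = 0.1691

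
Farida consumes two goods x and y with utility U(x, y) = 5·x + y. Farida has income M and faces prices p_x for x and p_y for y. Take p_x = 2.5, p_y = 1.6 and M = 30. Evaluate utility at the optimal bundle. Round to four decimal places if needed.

V = 60

Linear utility — the consumer picks whichever good has higher MU/price: 5/2.5 = 2 vs 1/1.6 = 0.625.
x gives more utility per dollar, so spend all income on x: x* = M/p_x, y* = 0.
Numerically: x* = 12, y* = 0.
Utility at the optimum: U(12, 0) = 60.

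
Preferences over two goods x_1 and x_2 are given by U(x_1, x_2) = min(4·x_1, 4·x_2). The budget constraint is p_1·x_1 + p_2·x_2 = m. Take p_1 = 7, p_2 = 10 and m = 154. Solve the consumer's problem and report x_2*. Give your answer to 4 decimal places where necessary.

x_2* = 9.0588

With perfect complements, no substitution: consume in ratio x_1:x_2 = 4:4.
Budget: p_1·x_1 + p_2·x_1 = m, so (4·p_1 + 4·p_2)·x_1 = 4·m.
Demand: x_1*(p_1,p_2,m) = 4·m/(4·p_1 + 4·p_2), x_2* = 4·m/(4·p_1 + 4·p_2).
Here 4·7 + 4·10 = 68, giving x_2* = 9.0588.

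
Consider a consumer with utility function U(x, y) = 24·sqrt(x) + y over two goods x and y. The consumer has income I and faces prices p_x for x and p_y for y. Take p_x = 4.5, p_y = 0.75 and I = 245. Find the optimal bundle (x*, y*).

MU_x = 12/√x, MU_y = 1. Tangency: 12/√x = p_x/p_y.
Thus x* = (12·p_y/p_x)² — independent of I — with the rest of income spent on y.
Plugging in: x* = (12·0.75/4.5)² = 4, y* = 302.6667.

x* = 4, y* = 302.6667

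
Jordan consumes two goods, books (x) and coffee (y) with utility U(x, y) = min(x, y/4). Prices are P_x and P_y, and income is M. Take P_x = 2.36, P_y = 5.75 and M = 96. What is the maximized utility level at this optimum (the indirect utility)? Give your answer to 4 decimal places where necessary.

V = 3.7855

With perfect complements, no substitution: consume in ratio x:y = 1:4.
Budget: P_x·x + P_y·4·x = M, so (P_x + 4·P_y)·x = M.
Demand: x*(P_x,P_y,M) = M/(P_x + 4·P_y), y* = 4·M/(P_x + 4·P_y).
Here 2.36 + 4·5.75 = 25.36, giving x* = 3.7855 and y* = 15.142.
Utility at the optimum: U(3.7855, 15.142) = 3.7855.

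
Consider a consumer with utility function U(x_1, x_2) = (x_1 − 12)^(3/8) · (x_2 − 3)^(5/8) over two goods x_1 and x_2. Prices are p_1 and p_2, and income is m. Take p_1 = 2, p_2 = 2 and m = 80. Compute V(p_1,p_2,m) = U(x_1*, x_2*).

After buying the subsistence bundle (12, 3), a share 0.375 of the remaining income goes to x_1: x_1* = 12 + 0.375·(m − 12p_1 − 3p_2)/p_1.
Discretionary income = 80 − 12·2 − 3·2 = 50; x_1* = 12 + 0.375·50/2 = 21.375; x_2* = 3 + 0.625·50/2 = 18.625.
Utility at the optimum: U(21.375, 18.625) = 12.9011.

V = 12.9011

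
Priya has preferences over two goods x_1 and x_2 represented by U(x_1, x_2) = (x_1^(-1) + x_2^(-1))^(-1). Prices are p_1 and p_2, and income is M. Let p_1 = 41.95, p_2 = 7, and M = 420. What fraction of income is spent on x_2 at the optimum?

share on x_2 = 0.29

With the ratio pinned down, the budget gives x_1* = M/(p_1 + p_2·(x_2/x_1)) and x_2* = (x_2/x_1)·x_1*.
Numerically x_2/x_1 = 2.448031, so x_1* = 420/(41.95 + 7·2.448031) = 7.1083 and x_2* = 2.448031·7.1083 = 17.4012.
Expenditure on x_2: 7·17.4012 = 121.8086; share = 0.29.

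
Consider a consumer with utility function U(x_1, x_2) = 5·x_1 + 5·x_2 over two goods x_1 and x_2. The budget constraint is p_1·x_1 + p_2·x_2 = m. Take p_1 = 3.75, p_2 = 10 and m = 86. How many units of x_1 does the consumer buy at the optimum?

Linear utility — the consumer picks whichever good has higher MU/price: 5/3.75 = 1.3333 vs 5/10 = 0.5.
x_1 gives more utility per dollar, so spend all income on x_1: x_1* = m/p_1, x_2* = 0.
Numerically: x_1* = 22.9333, x_2* = 0.

x_1* = 22.9333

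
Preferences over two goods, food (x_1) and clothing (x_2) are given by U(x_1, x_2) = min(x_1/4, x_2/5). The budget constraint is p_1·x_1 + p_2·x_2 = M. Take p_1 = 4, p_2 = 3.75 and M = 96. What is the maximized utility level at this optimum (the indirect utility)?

Demand: x_1*(p_1,p_2,M) = 4·M/(4·p_1 + 5·p_2), x_2* = 5·M/(4·p_1 + 5·p_2).
Here 4·4 + 5·3.75 = 34.75, giving x_1* = 11.0504 and x_2* = 13.8129.
Utility at the optimum: U(11.0504, 13.8129) = 2.7626.

V = 2.7626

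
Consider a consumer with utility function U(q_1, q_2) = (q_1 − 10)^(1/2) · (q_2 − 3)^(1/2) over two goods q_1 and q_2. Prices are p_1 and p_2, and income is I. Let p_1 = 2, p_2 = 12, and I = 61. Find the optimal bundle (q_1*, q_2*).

Let q_1' = q_1−10, q_2' = q_2−3. MRS = q_2'/q_1' = p_1/p_2.
After buying the subsistence bundle (10, 3), a share 0.5 of the remaining income goes to q_1: q_1* = 10 + 0.5·(I − 10p_1 − 3p_2)/p_1.
Discretionary income = 61 − 10·2 − 3·12 = 5; q_1* = 10 + 0.5·5/2 = 11.25; q_2* = 3 + 0.5·5/12 = 3.2083.

q_1* = 11.25, q_2* = 3.2083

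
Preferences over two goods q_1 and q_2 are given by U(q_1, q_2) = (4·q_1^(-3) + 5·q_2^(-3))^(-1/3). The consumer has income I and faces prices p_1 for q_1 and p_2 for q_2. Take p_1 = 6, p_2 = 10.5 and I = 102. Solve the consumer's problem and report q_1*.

From the CES first-order condition, (4/5)·(q_2/q_1)^(4) = p_1/p_2.
Solve for the ratio: q_2/q_1 = [(5/4)·p_1/p_2]^(0.25).
Substitute q_2 = (q_2/q_1)·q_1 into the budget: q_1* = I/(p_1 + p_2·(q_2/q_1)).
Numerically q_2/q_1 = 0.919323, so q_1* = 102/(6 + 10.5·0.919323) = 6.5164.

q_1* = 6.5164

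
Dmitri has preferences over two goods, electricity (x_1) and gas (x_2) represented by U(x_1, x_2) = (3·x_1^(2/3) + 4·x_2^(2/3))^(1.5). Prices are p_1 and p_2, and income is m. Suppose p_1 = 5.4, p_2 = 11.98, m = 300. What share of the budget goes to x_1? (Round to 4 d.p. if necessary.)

Numerically x_2/x_1 = 0.217084, so x_1* = 300/(5.4 + 11.98·0.217084) = 37.4969 and x_2* = 0.217084·37.4969 = 8.14.
Expenditure on x_1: 5.4·37.4969 = 202.4833; share = 0.6749.

share on x_1 = 0.6749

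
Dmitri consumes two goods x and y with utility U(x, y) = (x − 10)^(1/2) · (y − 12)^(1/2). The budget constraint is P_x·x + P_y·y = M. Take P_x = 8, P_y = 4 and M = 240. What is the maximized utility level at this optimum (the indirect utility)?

MRS = (y−12)/(x−10). Tangency with P_x/P_y gives y−12 = (P_x/P_y)·(x−10).
Substituting into the budget: x* = 10 + 0.5·(M − 10·P_x − 12·P_y)/P_x, and y* = 12 + 0.5·(…)/P_y.
Discretionary income = 240 − 10·8 − 12·4 = 112; x* = 10 + 0.5·112/8 = 17; y* = 12 + 0.5·112/4 = 26.
Utility at the optimum: U(17, 26) = 9.8995.

V = 9.8995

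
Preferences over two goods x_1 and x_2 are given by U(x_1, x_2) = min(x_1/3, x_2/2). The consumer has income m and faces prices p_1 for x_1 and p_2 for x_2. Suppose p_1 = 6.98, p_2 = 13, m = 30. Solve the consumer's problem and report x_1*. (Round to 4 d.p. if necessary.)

With perfect complements, no substitution: consume in ratio x_1:x_2 = 3:2.
Budget: p_1·x_1 + p_2·(2/3)·x_1 = m, so (3·p_1 + 2·p_2)·x_1 = 3·m.
Demand: x_1*(p_1,p_2,m) = 3·m/(3·p_1 + 2·p_2), x_2* = 2·m/(3·p_1 + 2·p_2).
Here 3·6.98 + 2·13 = 46.94, giving x_1* = 1.9173.

x_1* = 1.9173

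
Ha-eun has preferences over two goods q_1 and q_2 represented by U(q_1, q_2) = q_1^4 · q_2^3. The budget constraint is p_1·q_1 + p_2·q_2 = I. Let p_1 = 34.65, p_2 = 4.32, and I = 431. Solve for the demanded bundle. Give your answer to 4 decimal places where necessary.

Demand: q_1*(p_1,p_2,I) = 4/7·I/p_1 and q_2* = 3/7·I/p_2.
At p_1=34.65, p_2=4.32, I=431: q_1* = 4/7·431/34.65 = 7.1078, q_2* = 42.7579.

q_1* = 7.1078, q_2* = 42.7579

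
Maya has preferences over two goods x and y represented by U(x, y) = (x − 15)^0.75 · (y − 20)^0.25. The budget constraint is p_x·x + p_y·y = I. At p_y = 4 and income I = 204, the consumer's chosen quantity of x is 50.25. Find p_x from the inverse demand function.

p_x = 2

This is Cobb-Douglas in (x−15, y−20): tangency gives 0.75·p_y·(y−20) = 0.25·p_x·(x−15).
After buying the subsistence bundle (15, 20), a share 0.75 of the remaining income goes to x: x* = 15 + 0.75·(I − 15p_x − 20p_y)/p_x.
Set x* = 50.25 in the demand function and solve for p_x: p_x = 2.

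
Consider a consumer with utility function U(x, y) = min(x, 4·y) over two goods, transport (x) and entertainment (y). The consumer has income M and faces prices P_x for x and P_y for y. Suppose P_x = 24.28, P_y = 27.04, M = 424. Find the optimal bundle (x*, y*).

Demand: x*(P_x,P_y,M) = 4·M/(4·P_x + P_y), y* = M/(4·P_x + P_y).
Here 4·24.28 + 27.04 = 124.16, giving x* = 13.6598 and y* = 3.4149.

x* = 13.6598, y* = 3.4149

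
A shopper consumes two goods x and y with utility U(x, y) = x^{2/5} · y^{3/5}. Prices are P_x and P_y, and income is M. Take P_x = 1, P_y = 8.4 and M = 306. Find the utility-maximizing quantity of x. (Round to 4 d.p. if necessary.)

The MRS is (2/3)·y/x. Set MRS = P_x/P_y.
So 0.4·P_y·y = 0.6·P_x·x; combined with the budget, a share 0.4 of income goes to x.
Demand: x*(P_x,P_y,M) = 0.4·M/P_x and y* = 0.6·M/P_y.
At P_x=1, P_y=8.4, M=306: x* = 0.4·306/1 = 122.4.

x* = 122.4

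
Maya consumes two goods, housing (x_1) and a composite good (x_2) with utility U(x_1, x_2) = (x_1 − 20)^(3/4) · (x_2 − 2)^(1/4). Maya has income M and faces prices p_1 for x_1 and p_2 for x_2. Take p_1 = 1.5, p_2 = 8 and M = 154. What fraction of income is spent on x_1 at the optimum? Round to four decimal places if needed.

share on x_1 = 0.7208

This is Cobb-Douglas in (x_1−20, x_2−2): tangency gives 0.75·p_2·(x_2−2) = 0.25·p_1·(x_1−20).
After buying the subsistence bundle (20, 2), a share 0.75 of the remaining income goes to x_1: x_1* = 20 + 0.75·(M − 20p_1 − 2p_2)/p_1.
Discretionary income = 154 − 20·1.5 − 2·8 = 108; x_1* = 20 + 0.75·108/1.5 = 74; x_2* = 2 + 0.25·108/8 = 5.375.
Expenditure on x_1: 1.5·74 = 111; share = 0.7208.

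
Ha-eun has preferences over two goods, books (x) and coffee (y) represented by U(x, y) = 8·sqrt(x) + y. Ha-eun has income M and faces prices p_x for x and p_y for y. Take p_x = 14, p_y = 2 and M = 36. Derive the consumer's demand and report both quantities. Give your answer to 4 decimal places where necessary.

x* = 0.3265, y* = 15.7143

MU_x = 4/√x, MU_y = 1. Tangency: 4/√x = p_x/p_y.
Solve: √x = 4·p_y/p_x, so x*(p_x,p_y) = (4·p_y/p_x)², and y* = (M − p_x·x*)/p_y.
Plugging in: x* = (4·2/14)² = 0.3265, y* = 15.7143.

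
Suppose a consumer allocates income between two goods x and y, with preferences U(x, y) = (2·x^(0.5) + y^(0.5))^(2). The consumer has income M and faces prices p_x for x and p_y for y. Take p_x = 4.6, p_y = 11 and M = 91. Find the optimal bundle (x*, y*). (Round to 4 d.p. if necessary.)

MU_x ∝ 2·x^(-0.5), MU_y ∝ y^(-0.5), so MRS = 2·(y/x)^(0.5) = p_x/p_y.
Hence y/x = ((1/2)·p_x/p_y)^(1/(0.5)), i.e. raised to the 2 power.
With the ratio pinned down, the budget gives x* = M/(p_x + p_y·(y/x)) and y* = (y/x)·x*.
Numerically y/x = 0.043719, so x* = 91/(4.6 + 11·0.043719) = 17.9102 and y* = 0.043719·17.9102 = 0.783.

x* = 17.9102, y* = 0.783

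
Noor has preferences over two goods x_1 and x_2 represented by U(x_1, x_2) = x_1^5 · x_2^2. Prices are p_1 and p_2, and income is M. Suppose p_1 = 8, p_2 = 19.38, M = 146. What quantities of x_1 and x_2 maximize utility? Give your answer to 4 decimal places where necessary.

x_1* = 13.0357, x_2* = 2.1524

Tangency: MRS = (5/2)·x_2/x_1 = p_1/p_2.
Rearranging, p_2·x_2 = (2/5)·p_1·x_1. Substituting into the budget gives p_1·x_1·(1 + (2/5)) = M.
Demand: x_1*(p_1,p_2,M) = 5/7·M/p_1 and x_2* = 2/7·M/p_2.
At p_1=8, p_2=19.38, M=146: x_1* = 5/7·146/8 = 13.0357, x_2* = 2.1524.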